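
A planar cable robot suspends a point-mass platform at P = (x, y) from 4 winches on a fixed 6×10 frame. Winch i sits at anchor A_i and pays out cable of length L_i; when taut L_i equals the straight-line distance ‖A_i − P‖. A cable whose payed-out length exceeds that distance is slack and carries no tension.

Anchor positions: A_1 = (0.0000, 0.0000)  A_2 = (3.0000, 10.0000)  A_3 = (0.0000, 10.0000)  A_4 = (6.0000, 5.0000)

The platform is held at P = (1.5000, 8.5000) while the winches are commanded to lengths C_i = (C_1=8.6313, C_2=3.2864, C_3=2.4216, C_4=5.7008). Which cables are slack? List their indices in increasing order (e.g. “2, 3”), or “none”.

2, 3

i=1: geometric 8.6313 vs commanded 8.6313 ⇒ taut
i=2: geometric 2.1213 vs commanded 3.2864 ⇒ slack
i=3: geometric 2.1213 vs commanded 2.4216 ⇒ slack
i=4: geometric 5.7009 vs commanded 5.7008 ⇒ taut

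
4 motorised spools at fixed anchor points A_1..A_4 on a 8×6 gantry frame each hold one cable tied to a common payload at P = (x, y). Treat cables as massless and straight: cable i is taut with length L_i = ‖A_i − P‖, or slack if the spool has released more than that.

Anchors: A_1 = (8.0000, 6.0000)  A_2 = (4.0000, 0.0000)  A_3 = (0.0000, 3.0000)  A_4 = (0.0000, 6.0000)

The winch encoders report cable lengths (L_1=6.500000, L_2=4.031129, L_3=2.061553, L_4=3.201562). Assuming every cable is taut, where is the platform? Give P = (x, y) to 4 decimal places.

(2.0000, 3.5000)

circle eqns → linear via eq_j − eq_1; set c_j = A_j·A_j − L_j²
c_1 = 64.0000+36.0000−42.2500 = 57.7500
8.0000·x + 12.0000·y = c_1−c_2 = 58.0000
16.0000·x + 6.0000·y = c_1−c_3 = 53.0000
16.0000·x + 0.0000·y = c_1−c_4 = 32.0000
solve first two rows → x=2.0000, y=3.5000
check cable 4: ‖A_4−P‖² = 10.2500 ≈ L_4² = 10.2500 ✓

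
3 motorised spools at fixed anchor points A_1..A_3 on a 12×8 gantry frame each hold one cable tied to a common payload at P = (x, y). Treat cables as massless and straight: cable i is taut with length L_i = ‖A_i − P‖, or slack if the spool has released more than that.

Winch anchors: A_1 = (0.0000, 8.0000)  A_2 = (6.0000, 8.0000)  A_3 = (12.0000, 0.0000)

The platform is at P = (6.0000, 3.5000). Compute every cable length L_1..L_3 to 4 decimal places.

L_1: Δ = A_1−P = (-6.0000, 4.5000) → ‖Δ‖ = √56.2500 = 7.5000
L_2: Δ = A_2−P = (0.0000, 4.5000) → ‖Δ‖ = √20.2500 = 4.5000
L_3: Δ = A_3−P = (6.0000, -3.5000) → ‖Δ‖ = √48.2500 = 6.9462

(7.5000, 4.5000, 6.9462)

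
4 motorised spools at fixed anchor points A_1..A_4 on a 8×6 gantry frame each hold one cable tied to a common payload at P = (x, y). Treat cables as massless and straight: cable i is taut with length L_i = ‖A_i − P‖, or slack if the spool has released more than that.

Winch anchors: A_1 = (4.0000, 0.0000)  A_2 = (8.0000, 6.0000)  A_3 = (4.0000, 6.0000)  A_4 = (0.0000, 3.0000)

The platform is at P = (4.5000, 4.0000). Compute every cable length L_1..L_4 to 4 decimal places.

cable 1: Δx=-0.5000, Δy=-4.0000; L_1 = √(Δx²+Δy²) = 4.0311
cable 2: Δx=3.5000, Δy=2.0000; L_2 = √(Δx²+Δy²) = 4.0311
cable 3: Δx=-0.5000, Δy=2.0000; L_3 = √(Δx²+Δy²) = 2.0616
cable 4: Δx=-4.5000, Δy=-1.0000; L_4 = √(Δx²+Δy²) = 4.6098

(4.0311, 4.0311, 2.0616, 4.6098)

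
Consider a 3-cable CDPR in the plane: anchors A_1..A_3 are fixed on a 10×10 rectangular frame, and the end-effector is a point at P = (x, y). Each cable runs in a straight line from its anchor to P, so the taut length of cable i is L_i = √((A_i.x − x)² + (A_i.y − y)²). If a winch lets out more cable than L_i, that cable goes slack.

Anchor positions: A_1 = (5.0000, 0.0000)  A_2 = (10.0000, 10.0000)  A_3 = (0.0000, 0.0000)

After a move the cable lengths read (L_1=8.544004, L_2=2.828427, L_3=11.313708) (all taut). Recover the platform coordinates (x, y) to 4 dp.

circle eqns → linear via eq_j − eq_1; set q_j = A_j·A_j − L_j²
q_1 = 25.0000+0.0000−73.0000 = -48.0000
-10.0000·x − 20.0000·y = q_1−q_2 = -240.0000
10.0000·x + 0.0000·y = q_1−q_3 = 80.0000
solve first two rows → x=8.0000, y=8.0000

(8.0000, 8.0000)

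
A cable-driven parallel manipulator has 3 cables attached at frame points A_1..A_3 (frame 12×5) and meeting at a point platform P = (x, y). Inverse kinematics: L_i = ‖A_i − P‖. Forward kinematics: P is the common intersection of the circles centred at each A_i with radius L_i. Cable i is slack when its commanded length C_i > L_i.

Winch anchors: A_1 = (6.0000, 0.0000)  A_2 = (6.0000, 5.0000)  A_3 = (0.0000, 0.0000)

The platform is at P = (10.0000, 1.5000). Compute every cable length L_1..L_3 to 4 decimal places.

(4.2720, 5.3151, 10.1119)

L_1 = √((6.0000−10.0000)² + (0.0000−1.5000)²) = 4.2720
L_2 = √((6.0000−10.0000)² + (5.0000−1.5000)²) = 5.3151
L_3 = √((0.0000−10.0000)² + (0.0000−1.5000)²) = 10.1119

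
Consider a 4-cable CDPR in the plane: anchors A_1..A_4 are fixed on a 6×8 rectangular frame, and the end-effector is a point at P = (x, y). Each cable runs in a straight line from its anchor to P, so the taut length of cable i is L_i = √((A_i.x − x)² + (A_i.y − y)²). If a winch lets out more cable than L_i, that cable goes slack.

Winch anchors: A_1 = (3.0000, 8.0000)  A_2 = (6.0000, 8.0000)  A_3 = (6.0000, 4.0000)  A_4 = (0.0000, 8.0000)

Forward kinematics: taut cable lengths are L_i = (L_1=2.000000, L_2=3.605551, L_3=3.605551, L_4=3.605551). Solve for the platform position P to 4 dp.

circle eqns → linear via eq_j − eq_1; set q_j = A_j·A_j − L_j²
q_1 = 9.0000+64.0000−4.0000 = 69.0000
-6.0000·x + 0.0000·y = q_1−q_2 = -18.0000
-6.0000·x + 8.0000·y = q_1−q_3 = 30.0000
6.0000·x + 0.0000·y = q_1−q_4 = 18.0000
solve first two rows → x=3.0000, y=6.0000
check cable 4: ‖A_4−P‖² = 13.0000 ≈ L_4² = 13.0000 ✓

(3.0000, 6.0000)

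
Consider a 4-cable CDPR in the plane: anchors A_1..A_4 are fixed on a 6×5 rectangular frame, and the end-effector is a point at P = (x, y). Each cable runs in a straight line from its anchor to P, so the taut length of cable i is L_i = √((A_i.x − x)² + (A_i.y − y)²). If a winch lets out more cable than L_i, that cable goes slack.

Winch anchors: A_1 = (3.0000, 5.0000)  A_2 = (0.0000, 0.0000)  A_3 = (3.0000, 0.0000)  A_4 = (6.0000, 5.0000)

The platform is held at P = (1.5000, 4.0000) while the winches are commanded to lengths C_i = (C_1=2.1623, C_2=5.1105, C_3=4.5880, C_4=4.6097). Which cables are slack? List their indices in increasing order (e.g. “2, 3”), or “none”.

1, 2, 3

i=1: geometric 1.8028 vs commanded 2.1623 ⇒ slack
i=2: geometric 4.2720 vs commanded 5.1105 ⇒ slack
i=3: geometric 4.2720 vs commanded 4.5880 ⇒ slack
i=4: geometric 4.6098 vs commanded 4.6097 ⇒ taut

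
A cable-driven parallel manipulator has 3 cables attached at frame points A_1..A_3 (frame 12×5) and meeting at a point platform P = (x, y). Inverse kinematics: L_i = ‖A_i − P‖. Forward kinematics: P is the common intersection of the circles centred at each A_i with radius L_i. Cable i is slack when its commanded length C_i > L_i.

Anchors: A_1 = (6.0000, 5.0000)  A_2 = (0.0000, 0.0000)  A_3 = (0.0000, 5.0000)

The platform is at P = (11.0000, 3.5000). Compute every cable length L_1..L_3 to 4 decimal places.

L_1: Δ = A_1−P = (-5.0000, 1.5000) → ‖Δ‖ = √27.2500 = 5.2202
L_2: Δ = A_2−P = (-11.0000, -3.5000) → ‖Δ‖ = √133.2500 = 11.5434
L_3: Δ = A_3−P = (-11.0000, 1.5000) → ‖Δ‖ = √123.2500 = 11.1018

(5.2202, 11.5434, 11.1018)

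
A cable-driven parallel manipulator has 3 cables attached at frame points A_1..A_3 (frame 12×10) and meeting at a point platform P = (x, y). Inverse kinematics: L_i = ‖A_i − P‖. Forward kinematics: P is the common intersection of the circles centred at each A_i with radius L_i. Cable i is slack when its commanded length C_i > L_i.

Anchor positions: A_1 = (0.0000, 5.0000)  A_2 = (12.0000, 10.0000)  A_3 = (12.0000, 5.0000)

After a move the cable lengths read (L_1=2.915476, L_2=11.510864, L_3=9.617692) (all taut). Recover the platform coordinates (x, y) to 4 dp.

(2.5000, 3.5000)

circle eqns → linear via eq_j − eq_1; set k_j = A_j·A_j − L_j²
k_1 = 0.0000+25.0000−8.5000 = 16.5000
-24.0000·x − 10.0000·y = k_1−k_2 = -95.0000
-24.0000·x + 0.0000·y = k_1−k_3 = -60.0000
solve first two rows → x=2.5000, y=3.5000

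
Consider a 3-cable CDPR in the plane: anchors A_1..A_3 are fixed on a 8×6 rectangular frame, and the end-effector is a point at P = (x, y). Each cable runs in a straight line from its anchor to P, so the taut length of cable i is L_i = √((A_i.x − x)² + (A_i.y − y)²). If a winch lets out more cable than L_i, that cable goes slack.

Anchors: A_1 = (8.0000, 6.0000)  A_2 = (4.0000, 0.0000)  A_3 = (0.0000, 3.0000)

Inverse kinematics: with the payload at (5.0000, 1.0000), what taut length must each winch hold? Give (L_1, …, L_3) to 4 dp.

cable 1: Δx=3.0000, Δy=5.0000; L_1 = √(Δx²+Δy²) = 5.8310
cable 2: Δx=-1.0000, Δy=-1.0000; L_2 = √(Δx²+Δy²) = 1.4142
cable 3: Δx=-5.0000, Δy=2.0000; L_3 = √(Δx²+Δy²) = 5.3852

(5.8310, 1.4142, 5.3852)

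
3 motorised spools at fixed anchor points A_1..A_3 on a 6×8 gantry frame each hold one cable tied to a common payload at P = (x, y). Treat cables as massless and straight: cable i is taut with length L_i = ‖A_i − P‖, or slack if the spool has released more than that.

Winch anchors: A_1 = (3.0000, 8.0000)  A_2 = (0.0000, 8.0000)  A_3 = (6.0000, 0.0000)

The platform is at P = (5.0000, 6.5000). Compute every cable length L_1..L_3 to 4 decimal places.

(2.5000, 5.2202, 6.5765)

L_1 = √((3.0000−5.0000)² + (8.0000−6.5000)²) = 2.5000
L_2 = √((0.0000−5.0000)² + (8.0000−6.5000)²) = 5.2202
L_3 = √((6.0000−5.0000)² + (0.0000−6.5000)²) = 6.5765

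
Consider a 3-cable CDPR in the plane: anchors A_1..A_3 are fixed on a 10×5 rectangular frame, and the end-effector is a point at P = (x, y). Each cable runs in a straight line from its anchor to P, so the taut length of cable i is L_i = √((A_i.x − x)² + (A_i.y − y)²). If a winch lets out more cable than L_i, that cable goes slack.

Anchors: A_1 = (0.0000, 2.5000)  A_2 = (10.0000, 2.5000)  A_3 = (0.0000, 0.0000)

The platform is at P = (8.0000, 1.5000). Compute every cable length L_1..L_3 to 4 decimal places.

L_1: Δ = A_1−P = (-8.0000, 1.0000) → ‖Δ‖ = √65.0000 = 8.0623
L_2: Δ = A_2−P = (2.0000, 1.0000) → ‖Δ‖ = √5.0000 = 2.2361
L_3: Δ = A_3−P = (-8.0000, -1.5000) → ‖Δ‖ = √66.2500 = 8.1394

(8.0623, 2.2361, 8.1394)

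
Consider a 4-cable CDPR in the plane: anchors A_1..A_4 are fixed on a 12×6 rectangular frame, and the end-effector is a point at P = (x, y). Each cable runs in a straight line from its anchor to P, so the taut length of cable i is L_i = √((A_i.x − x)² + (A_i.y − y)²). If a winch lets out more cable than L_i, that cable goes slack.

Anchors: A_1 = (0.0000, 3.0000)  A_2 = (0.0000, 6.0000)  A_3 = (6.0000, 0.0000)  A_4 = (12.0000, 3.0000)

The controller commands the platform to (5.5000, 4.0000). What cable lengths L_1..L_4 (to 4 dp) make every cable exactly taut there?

(5.5902, 5.8523, 4.0311, 6.5765)

cable 1: Δx=-5.5000, Δy=-1.0000; L_1 = √(Δx²+Δy²) = 5.5902
cable 2: Δx=-5.5000, Δy=2.0000; L_2 = √(Δx²+Δy²) = 5.8523
cable 3: Δx=0.5000, Δy=-4.0000; L_3 = √(Δx²+Δy²) = 4.0311
cable 4: Δx=6.5000, Δy=-1.0000; L_4 = √(Δx²+Δy²) = 6.5765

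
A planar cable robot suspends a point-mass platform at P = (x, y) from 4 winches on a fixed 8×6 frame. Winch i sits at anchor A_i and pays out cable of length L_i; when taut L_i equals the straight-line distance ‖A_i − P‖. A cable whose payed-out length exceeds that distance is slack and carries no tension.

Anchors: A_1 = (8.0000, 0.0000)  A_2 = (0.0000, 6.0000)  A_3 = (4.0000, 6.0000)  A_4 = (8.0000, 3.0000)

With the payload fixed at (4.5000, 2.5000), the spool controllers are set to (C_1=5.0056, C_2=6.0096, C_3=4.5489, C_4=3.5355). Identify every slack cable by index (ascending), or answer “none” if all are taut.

cable 1: L_1 = ‖A_1−P‖ = 4.3012;  C_1 = 5.0056 → slack
cable 2: L_2 = ‖A_2−P‖ = 5.7009;  C_2 = 6.0096 → slack
cable 3: L_3 = ‖A_3−P‖ = 3.5355;  C_3 = 4.5489 → slack
cable 4: L_4 = ‖A_4−P‖ = 3.5355;  C_4 = 3.5355 → taut

1, 2, 3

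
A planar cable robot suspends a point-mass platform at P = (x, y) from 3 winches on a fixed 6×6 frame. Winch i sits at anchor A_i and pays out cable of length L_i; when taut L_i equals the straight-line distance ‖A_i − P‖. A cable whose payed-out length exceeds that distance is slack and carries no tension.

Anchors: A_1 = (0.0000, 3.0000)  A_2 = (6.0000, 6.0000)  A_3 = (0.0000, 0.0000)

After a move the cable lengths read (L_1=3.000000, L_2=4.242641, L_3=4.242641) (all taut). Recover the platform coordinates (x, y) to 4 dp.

(3.0000, 3.0000)

expand ‖A_i−P‖²=L_i² and subtract eq 1 (q_i ≔ ‖A_i‖²−L_i²)
q_1 = 0.0000+9.0000−9.0000 = 0.0000
eq1−eq2 → [-12.0000  -6.0000]·P = -54.0000
eq1−eq3 → [0.0000  6.0000]·P = 18.0000
2×2 solve → P = (3.0000, 3.0000)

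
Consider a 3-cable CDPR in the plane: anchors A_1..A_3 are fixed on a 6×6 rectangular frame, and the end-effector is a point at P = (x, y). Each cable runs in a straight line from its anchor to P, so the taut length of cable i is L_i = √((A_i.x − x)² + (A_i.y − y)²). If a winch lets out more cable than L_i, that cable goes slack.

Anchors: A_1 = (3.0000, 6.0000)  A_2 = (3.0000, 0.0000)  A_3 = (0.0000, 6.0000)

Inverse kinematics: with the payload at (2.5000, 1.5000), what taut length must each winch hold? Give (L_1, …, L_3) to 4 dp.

L_1 = √((3.0000−2.5000)² + (6.0000−1.5000)²) = 4.5277
L_2 = √((3.0000−2.5000)² + (0.0000−1.5000)²) = 1.5811
L_3 = √((0.0000−2.5000)² + (6.0000−1.5000)²) = 5.1478

(4.5277, 1.5811, 5.1478)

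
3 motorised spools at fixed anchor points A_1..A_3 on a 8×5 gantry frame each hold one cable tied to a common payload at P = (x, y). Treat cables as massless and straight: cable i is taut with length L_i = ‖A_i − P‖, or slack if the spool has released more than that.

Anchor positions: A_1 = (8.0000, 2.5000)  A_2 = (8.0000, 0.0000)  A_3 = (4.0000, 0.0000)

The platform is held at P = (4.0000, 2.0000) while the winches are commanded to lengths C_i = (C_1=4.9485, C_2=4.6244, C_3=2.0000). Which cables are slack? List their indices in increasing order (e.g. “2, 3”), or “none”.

1, 2

i=1: geometric 4.0311 vs commanded 4.9485 ⇒ slack
i=2: geometric 4.4721 vs commanded 4.6244 ⇒ slack
i=3: geometric 2.0000 vs commanded 2.0000 ⇒ taut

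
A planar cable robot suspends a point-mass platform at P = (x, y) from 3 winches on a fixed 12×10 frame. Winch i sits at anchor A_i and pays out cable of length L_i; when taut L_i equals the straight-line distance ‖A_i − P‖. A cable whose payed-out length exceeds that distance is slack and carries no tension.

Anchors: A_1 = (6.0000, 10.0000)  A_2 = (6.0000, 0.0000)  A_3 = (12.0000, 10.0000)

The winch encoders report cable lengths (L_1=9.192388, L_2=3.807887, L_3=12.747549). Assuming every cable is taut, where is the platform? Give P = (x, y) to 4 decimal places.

circle eqns → linear via eq_j − eq_1; set q_j = A_j·A_j − L_j²
q_1 = 36.0000+100.0000−84.5000 = 51.5000
0.0000·x + 20.0000·y = q_1−q_2 = 30.0000
-12.0000·x + 0.0000·y = q_1−q_3 = -30.0000
solve first two rows → x=2.5000, y=1.5000

(2.5000, 1.5000)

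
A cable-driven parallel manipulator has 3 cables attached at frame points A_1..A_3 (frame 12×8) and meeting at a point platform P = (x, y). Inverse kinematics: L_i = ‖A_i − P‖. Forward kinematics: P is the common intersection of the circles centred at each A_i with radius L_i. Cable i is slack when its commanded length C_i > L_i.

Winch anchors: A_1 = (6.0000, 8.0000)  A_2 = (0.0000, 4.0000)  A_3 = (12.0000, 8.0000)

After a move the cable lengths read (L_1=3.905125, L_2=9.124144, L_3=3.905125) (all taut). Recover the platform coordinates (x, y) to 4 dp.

circle eqns → linear via eq_j − eq_1; set k_j = A_j·A_j − L_j²
k_1 = 36.0000+64.0000−15.2500 = 84.7500
12.0000·x + 8.0000·y = k_1−k_2 = 152.0000
-12.0000·x + 0.0000·y = k_1−k_3 = -108.0000
solve first two rows → x=9.0000, y=5.5000

(9.0000, 5.5000)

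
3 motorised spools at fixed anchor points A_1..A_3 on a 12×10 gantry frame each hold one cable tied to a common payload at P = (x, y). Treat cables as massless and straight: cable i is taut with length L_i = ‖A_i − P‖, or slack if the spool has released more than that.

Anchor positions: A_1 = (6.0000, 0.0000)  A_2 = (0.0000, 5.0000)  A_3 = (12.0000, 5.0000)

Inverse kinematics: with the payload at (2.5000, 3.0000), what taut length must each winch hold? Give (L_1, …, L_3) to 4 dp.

(4.6098, 3.2016, 9.7082)

L_1 = √((6.0000−2.5000)² + (0.0000−3.0000)²) = 4.6098
L_2 = √((0.0000−2.5000)² + (5.0000−3.0000)²) = 3.2016
L_3 = √((12.0000−2.5000)² + (5.0000−3.0000)²) = 9.7082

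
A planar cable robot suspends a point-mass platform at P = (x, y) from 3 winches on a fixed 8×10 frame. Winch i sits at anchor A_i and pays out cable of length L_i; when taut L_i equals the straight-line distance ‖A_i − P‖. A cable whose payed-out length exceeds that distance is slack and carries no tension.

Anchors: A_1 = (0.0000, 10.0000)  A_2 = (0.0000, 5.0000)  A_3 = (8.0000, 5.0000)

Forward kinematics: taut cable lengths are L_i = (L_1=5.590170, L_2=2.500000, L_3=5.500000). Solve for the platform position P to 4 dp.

expand ‖A_i−P‖²=L_i² and subtract eq 1 (q_i ≔ ‖A_i‖²−L_i²)
q_1 = 0.0000+100.0000−31.2500 = 68.7500
eq1−eq2 → [0.0000  10.0000]·P = 50.0000
eq1−eq3 → [-16.0000  10.0000]·P = 10.0000
2×2 solve → P = (2.5000, 5.0000)

(2.5000, 5.0000)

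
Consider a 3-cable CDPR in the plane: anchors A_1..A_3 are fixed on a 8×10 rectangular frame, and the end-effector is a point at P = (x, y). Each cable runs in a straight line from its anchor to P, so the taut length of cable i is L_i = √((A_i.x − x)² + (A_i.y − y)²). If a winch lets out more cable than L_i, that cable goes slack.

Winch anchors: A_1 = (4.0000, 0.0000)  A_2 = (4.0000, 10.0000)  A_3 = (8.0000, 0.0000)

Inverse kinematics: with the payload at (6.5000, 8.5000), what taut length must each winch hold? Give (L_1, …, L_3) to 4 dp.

L_1 = √((4.0000−6.5000)² + (0.0000−8.5000)²) = 8.8600
L_2 = √((4.0000−6.5000)² + (10.0000−8.5000)²) = 2.9155
L_3 = √((8.0000−6.5000)² + (0.0000−8.5000)²) = 8.6313

(8.8600, 2.9155, 8.6313)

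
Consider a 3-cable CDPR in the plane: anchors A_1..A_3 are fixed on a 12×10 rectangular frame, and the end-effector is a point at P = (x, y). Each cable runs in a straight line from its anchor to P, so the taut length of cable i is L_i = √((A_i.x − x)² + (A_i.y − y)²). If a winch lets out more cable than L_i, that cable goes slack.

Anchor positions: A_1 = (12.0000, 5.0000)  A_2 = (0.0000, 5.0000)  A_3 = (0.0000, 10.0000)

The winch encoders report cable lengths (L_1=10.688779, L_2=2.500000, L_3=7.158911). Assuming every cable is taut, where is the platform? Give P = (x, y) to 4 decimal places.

(1.5000, 3.0000)

each cable: (A_i−P)·(A_i−P) = L_i²; let k_i = ‖A_i‖²−L_i²
k_1 = 144.0000+25.0000−114.2500 = 54.7500
row 1: 24.0000x + 0.0000y = 36.0000  (k_2=18.7500)
row 2: 24.0000x − 10.0000y = 6.0000  (k_3=48.7500)
Cramer on rows 1–2 → x = 1.5000, y = 3.0000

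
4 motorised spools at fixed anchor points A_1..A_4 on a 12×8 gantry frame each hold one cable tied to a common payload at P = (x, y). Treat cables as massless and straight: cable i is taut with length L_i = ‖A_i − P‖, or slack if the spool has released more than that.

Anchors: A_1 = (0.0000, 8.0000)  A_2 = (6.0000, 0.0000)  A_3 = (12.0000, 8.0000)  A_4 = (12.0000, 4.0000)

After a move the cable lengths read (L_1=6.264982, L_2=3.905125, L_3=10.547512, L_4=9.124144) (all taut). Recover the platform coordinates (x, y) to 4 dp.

(3.0000, 2.5000)

circle eqns → linear via eq_j − eq_1; set c_j = A_j·A_j − L_j²
c_1 = 0.0000+64.0000−39.2500 = 24.7500
-12.0000·x + 16.0000·y = c_1−c_2 = 4.0000
-24.0000·x + 0.0000·y = c_1−c_3 = -72.0000
-24.0000·x + 8.0000·y = c_1−c_4 = -52.0000
solve first two rows → x=3.0000, y=2.5000
check cable 4: ‖A_4−P‖² = 83.2500 ≈ L_4² = 83.2500 ✓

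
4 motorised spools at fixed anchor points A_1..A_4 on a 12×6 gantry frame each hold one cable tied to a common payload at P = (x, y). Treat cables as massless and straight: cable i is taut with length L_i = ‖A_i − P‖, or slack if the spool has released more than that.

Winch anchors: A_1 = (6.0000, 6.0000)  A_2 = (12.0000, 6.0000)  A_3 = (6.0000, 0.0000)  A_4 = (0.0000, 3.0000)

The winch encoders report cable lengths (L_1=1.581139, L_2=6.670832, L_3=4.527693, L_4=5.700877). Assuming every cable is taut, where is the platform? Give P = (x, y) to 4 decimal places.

(5.5000, 4.5000)

circle eqns → linear via eq_j − eq_1; set k_j = A_j·A_j − L_j²
k_1 = 36.0000+36.0000−2.5000 = 69.5000
-12.0000·x + 0.0000·y = k_1−k_2 = -66.0000
0.0000·x + 12.0000·y = k_1−k_3 = 54.0000
12.0000·x + 6.0000·y = k_1−k_4 = 93.0000
solve first two rows → x=5.5000, y=4.5000
check cable 4: ‖A_4−P‖² = 32.5000 ≈ L_4² = 32.5000 ✓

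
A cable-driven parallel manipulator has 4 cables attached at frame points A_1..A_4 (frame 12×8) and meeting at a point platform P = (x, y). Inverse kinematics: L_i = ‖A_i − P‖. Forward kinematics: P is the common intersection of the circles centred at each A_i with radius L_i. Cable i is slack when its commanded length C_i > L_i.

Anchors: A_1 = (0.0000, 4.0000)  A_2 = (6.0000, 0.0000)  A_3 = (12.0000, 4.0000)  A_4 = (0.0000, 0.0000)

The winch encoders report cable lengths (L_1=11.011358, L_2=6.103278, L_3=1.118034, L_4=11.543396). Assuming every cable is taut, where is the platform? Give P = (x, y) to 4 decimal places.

(11.0000, 3.5000)

expand ‖A_i−P‖²=L_i² and subtract eq 1 (q_i ≔ ‖A_i‖²−L_i²)
q_1 = 0.0000+16.0000−121.2500 = -105.2500
eq1−eq2 → [-12.0000  8.0000]·P = -104.0000
eq1−eq3 → [-24.0000  0.0000]·P = -264.0000
eq1−eq4 → [0.0000  8.0000]·P = 28.0000
2×2 solve → P = (11.0000, 3.5000)
check cable 4: ‖A_4−P‖² = 133.2500 ≈ L_4² = 133.2500 ✓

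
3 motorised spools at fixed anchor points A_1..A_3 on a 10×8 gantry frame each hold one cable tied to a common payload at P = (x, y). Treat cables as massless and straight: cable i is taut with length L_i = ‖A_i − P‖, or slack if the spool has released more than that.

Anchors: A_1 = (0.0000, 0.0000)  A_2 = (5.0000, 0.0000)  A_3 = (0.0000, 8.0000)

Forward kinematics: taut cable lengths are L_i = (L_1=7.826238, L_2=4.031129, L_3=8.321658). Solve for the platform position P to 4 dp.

(7.0000, 3.5000)

circle eqns → linear via eq_j − eq_1; set k_j = A_j·A_j − L_j²
k_1 = 0.0000+0.0000−61.2500 = -61.2500
-10.0000·x + 0.0000·y = k_1−k_2 = -70.0000
0.0000·x − 16.0000·y = k_1−k_3 = -56.0000
solve first two rows → x=7.0000, y=3.5000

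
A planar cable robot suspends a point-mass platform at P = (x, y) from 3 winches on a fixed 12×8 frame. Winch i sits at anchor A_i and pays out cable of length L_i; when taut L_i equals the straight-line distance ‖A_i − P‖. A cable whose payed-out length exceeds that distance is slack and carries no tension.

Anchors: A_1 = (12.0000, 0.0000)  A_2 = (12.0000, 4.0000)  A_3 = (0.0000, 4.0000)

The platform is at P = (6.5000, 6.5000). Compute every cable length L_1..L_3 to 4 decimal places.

L_1: Δ = A_1−P = (5.5000, -6.5000) → ‖Δ‖ = √72.5000 = 8.5147
L_2: Δ = A_2−P = (5.5000, -2.5000) → ‖Δ‖ = √36.5000 = 6.0415
L_3: Δ = A_3−P = (-6.5000, -2.5000) → ‖Δ‖ = √48.5000 = 6.9642

(8.5147, 6.0415, 6.9642)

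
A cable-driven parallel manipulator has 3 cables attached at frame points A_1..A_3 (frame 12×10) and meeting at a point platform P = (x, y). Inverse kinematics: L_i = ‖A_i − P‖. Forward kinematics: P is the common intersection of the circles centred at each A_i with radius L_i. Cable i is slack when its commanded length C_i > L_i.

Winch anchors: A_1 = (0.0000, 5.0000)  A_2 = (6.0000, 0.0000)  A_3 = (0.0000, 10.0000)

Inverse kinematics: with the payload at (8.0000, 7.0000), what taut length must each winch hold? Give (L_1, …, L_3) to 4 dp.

(8.2462, 7.2801, 8.5440)

cable 1: Δx=-8.0000, Δy=-2.0000; L_1 = √(Δx²+Δy²) = 8.2462
cable 2: Δx=-2.0000, Δy=-7.0000; L_2 = √(Δx²+Δy²) = 7.2801
cable 3: Δx=-8.0000, Δy=3.0000; L_3 = √(Δx²+Δy²) = 8.5440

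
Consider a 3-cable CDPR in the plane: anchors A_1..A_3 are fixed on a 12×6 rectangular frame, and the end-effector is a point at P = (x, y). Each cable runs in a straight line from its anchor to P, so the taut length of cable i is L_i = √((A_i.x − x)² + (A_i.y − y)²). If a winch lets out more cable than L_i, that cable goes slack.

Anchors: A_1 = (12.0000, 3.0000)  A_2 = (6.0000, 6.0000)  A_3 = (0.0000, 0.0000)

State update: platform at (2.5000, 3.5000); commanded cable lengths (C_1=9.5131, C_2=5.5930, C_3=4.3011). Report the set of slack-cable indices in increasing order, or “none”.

cable 1: √((9.5000)²+(-0.5000)²)=9.5131, C_1=9.5131: taut
cable 2: √((3.5000)²+(2.5000)²)=4.3012, C_2=5.5930: slack
cable 3: √((-2.5000)²+(-3.5000)²)=4.3012, C_3=4.3011: taut

2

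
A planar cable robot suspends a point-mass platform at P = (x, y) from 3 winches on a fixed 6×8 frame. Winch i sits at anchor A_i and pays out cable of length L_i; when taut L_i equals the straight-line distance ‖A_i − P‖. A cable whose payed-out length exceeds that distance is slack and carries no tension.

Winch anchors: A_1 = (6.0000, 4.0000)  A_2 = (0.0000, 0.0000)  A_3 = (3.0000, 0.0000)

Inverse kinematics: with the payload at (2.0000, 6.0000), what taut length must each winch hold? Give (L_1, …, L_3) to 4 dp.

cable 1: Δx=4.0000, Δy=-2.0000; L_1 = √(Δx²+Δy²) = 4.4721
cable 2: Δx=-2.0000, Δy=-6.0000; L_2 = √(Δx²+Δy²) = 6.3246
cable 3: Δx=1.0000, Δy=-6.0000; L_3 = √(Δx²+Δy²) = 6.0828

(4.4721, 6.3246, 6.0828)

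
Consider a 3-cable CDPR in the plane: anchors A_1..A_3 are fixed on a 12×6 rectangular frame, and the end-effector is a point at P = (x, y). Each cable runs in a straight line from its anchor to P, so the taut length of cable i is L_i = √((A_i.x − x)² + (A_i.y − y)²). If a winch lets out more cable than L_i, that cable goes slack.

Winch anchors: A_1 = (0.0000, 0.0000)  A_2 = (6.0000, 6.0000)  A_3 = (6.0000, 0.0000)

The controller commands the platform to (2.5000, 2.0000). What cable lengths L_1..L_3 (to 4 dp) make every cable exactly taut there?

L_1 = √((0.0000−2.5000)² + (0.0000−2.0000)²) = 3.2016
L_2 = √((6.0000−2.5000)² + (6.0000−2.0000)²) = 5.3151
L_3 = √((6.0000−2.5000)² + (0.0000−2.0000)²) = 4.0311

(3.2016, 5.3151, 4.0311)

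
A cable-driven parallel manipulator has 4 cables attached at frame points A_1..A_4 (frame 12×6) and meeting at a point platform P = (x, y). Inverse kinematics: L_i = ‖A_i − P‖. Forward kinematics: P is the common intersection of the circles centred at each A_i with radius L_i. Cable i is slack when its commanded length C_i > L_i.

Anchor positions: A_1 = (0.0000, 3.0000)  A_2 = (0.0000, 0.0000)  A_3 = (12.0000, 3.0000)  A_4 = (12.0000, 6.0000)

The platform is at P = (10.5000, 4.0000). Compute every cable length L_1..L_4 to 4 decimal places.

L_1 = √((0.0000−10.5000)² + (3.0000−4.0000)²) = 10.5475
L_2 = √((0.0000−10.5000)² + (0.0000−4.0000)²) = 11.2361
L_3 = √((12.0000−10.5000)² + (3.0000−4.0000)²) = 1.8028
L_4 = √((12.0000−10.5000)² + (6.0000−4.0000)²) = 2.5000

(10.5475, 11.2361, 1.8028, 2.5000)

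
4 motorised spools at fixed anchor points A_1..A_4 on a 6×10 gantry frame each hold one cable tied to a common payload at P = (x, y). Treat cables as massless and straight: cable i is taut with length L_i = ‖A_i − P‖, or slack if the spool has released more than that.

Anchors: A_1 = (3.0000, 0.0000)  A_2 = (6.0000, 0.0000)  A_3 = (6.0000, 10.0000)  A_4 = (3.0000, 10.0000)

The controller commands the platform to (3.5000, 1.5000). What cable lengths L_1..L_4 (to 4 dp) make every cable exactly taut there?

(1.5811, 2.9155, 8.8600, 8.5147)

L_1: Δ = A_1−P = (-0.5000, -1.5000) → ‖Δ‖ = √2.5000 = 1.5811
L_2: Δ = A_2−P = (2.5000, -1.5000) → ‖Δ‖ = √8.5000 = 2.9155
L_3: Δ = A_3−P = (2.5000, 8.5000) → ‖Δ‖ = √78.5000 = 8.8600
L_4: Δ = A_4−P = (-0.5000, 8.5000) → ‖Δ‖ = √72.5000 = 8.5147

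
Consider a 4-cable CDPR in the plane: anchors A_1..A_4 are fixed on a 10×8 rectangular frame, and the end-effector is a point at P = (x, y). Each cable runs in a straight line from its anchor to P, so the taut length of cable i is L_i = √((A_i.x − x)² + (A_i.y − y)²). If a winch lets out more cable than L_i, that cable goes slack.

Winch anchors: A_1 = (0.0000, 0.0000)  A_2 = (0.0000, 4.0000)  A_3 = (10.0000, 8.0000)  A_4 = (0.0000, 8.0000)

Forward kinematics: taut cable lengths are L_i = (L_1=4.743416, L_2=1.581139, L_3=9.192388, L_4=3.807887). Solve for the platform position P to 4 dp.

circle eqns → linear via eq_j − eq_1; set k_j = A_j·A_j − L_j²
k_1 = 0.0000+0.0000−22.5000 = -22.5000
0.0000·x − 8.0000·y = k_1−k_2 = -36.0000
-20.0000·x − 16.0000·y = k_1−k_3 = -102.0000
0.0000·x − 16.0000·y = k_1−k_4 = -72.0000
solve first two rows → x=1.5000, y=4.5000
check cable 4: ‖A_4−P‖² = 14.5000 ≈ L_4² = 14.5000 ✓

(1.5000, 4.5000)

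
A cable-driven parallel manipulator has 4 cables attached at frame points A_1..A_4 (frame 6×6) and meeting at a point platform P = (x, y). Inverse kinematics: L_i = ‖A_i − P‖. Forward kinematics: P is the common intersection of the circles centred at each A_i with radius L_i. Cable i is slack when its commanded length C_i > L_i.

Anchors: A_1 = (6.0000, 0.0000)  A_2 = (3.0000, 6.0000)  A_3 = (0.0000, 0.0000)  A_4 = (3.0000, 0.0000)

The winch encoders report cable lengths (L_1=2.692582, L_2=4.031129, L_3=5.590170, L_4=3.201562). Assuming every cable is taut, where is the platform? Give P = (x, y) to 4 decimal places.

(5.0000, 2.5000)

expand ‖A_i−P‖²=L_i² and subtract eq 1 (k_i ≔ ‖A_i‖²−L_i²)
k_1 = 36.0000+0.0000−7.2500 = 28.7500
eq1−eq2 → [6.0000  -12.0000]·P = 0.0000
eq1−eq3 → [12.0000  0.0000]·P = 60.0000
eq1−eq4 → [6.0000  0.0000]·P = 30.0000
2×2 solve → P = (5.0000, 2.5000)
check cable 4: ‖A_4−P‖² = 10.2500 ≈ L_4² = 10.2500 ✓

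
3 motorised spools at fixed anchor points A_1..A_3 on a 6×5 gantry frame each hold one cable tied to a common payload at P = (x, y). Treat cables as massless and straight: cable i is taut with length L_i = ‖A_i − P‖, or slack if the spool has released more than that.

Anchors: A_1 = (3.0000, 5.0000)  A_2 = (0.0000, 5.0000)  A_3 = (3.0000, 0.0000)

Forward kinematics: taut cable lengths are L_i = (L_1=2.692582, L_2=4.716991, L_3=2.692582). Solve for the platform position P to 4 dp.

(4.0000, 2.5000)

circle eqns → linear via eq_j − eq_1; set q_j = A_j·A_j − L_j²
q_1 = 9.0000+25.0000−7.2500 = 26.7500
6.0000·x + 0.0000·y = q_1−q_2 = 24.0000
0.0000·x + 10.0000·y = q_1−q_3 = 25.0000
solve first two rows → x=4.0000, y=2.5000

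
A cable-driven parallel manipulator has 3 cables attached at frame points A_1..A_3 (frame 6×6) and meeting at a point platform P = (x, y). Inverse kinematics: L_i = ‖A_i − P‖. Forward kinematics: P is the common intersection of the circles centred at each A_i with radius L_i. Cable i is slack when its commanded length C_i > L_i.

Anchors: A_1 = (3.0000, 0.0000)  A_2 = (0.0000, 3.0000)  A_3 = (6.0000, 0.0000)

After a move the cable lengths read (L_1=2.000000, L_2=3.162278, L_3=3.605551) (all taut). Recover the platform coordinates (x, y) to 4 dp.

expand ‖A_i−P‖²=L_i² and subtract eq 1 (c_i ≔ ‖A_i‖²−L_i²)
c_1 = 9.0000+0.0000−4.0000 = 5.0000
eq1−eq2 → [6.0000  -6.0000]·P = 6.0000
eq1−eq3 → [-6.0000  0.0000]·P = -18.0000
2×2 solve → P = (3.0000, 2.0000)

(3.0000, 2.0000)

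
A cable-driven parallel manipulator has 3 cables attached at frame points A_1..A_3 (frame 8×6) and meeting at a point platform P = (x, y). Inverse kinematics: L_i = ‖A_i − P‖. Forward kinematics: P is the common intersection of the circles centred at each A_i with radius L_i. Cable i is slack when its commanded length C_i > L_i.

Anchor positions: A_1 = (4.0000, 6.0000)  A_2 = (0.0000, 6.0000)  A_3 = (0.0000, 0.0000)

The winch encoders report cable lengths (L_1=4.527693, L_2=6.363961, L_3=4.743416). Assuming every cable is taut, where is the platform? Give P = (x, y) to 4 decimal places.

expand ‖A_i−P‖²=L_i² and subtract eq 1 (c_i ≔ ‖A_i‖²−L_i²)
c_1 = 16.0000+36.0000−20.5000 = 31.5000
eq1−eq2 → [8.0000  0.0000]·P = 36.0000
eq1−eq3 → [8.0000  12.0000]·P = 54.0000
2×2 solve → P = (4.5000, 1.5000)

(4.5000, 1.5000)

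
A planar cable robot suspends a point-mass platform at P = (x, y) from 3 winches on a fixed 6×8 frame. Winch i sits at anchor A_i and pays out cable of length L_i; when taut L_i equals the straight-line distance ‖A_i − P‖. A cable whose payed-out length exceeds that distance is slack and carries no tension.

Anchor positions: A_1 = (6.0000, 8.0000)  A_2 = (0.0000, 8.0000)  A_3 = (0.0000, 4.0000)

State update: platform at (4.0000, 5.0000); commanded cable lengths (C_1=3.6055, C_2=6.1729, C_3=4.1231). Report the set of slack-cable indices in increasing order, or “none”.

cable 1: √((2.0000)²+(3.0000)²)=3.6056, C_1=3.6055: taut
cable 2: √((-4.0000)²+(3.0000)²)=5.0000, C_2=6.1729: slack
cable 3: √((-4.0000)²+(-1.0000)²)=4.1231, C_3=4.1231: taut

2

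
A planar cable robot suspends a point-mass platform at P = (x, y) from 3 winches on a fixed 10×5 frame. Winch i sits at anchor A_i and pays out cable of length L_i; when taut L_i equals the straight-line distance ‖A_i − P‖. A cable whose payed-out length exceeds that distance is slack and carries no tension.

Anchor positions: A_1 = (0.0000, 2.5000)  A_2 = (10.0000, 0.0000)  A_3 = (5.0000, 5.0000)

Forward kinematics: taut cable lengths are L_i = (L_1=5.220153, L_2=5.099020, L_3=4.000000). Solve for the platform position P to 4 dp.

(5.0000, 1.0000)

each cable: (A_i−P)·(A_i−P) = L_i²; let k_i = ‖A_i‖²−L_i²
k_1 = 0.0000+6.2500−27.2500 = -21.0000
row 1: -20.0000x + 5.0000y = -95.0000  (k_2=74.0000)
row 2: -10.0000x − 5.0000y = -55.0000  (k_3=34.0000)
Cramer on rows 1–2 → x = 5.0000, y = 1.0000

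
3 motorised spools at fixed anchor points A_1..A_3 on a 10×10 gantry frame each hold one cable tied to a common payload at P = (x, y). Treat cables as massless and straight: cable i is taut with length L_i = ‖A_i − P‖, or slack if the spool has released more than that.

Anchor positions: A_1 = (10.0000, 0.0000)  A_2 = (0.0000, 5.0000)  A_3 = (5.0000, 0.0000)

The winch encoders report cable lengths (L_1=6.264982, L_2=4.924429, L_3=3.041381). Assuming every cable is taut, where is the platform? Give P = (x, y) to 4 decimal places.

expand ‖A_i−P‖²=L_i² and subtract eq 1 (k_i ≔ ‖A_i‖²−L_i²)
k_1 = 100.0000+0.0000−39.2500 = 60.7500
eq1−eq2 → [20.0000  -10.0000]·P = 60.0000
eq1−eq3 → [10.0000  0.0000]·P = 45.0000
2×2 solve → P = (4.5000, 3.0000)

(4.5000, 3.0000)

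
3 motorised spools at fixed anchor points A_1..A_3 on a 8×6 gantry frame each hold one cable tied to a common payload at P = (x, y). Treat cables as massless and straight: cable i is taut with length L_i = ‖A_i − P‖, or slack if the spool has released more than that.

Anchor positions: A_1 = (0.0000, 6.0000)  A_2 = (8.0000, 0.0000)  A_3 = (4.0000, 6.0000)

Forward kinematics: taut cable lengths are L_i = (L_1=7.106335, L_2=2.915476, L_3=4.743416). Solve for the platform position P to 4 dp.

(5.5000, 1.5000)

each cable: (A_i−P)·(A_i−P) = L_i²; let c_i = ‖A_i‖²−L_i²
c_1 = 0.0000+36.0000−50.5000 = -14.5000
row 1: -16.0000x + 12.0000y = -70.0000  (c_2=55.5000)
row 2: -8.0000x + 0.0000y = -44.0000  (c_3=29.5000)
Cramer on rows 1–2 → x = 5.5000, y = 1.5000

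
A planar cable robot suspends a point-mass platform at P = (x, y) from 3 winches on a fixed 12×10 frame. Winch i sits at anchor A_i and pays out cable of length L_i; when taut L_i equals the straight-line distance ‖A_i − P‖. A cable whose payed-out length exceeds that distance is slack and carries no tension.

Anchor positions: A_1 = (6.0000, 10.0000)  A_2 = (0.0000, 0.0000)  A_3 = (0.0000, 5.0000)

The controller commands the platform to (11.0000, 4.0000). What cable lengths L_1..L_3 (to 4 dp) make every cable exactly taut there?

(7.8102, 11.7047, 11.0454)

L_1: Δ = A_1−P = (-5.0000, 6.0000) → ‖Δ‖ = √61.0000 = 7.8102
L_2: Δ = A_2−P = (-11.0000, -4.0000) → ‖Δ‖ = √137.0000 = 11.7047
L_3: Δ = A_3−P = (-11.0000, 1.0000) → ‖Δ‖ = √122.0000 = 11.0454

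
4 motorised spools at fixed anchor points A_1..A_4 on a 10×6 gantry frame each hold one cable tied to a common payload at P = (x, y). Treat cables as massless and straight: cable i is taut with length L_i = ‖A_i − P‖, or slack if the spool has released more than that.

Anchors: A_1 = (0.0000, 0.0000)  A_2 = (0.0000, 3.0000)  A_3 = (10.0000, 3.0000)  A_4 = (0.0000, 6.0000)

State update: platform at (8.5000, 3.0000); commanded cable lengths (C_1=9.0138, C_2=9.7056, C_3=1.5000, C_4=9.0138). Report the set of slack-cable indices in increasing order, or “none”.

2

cable 1: L_1 = ‖A_1−P‖ = 9.0139;  C_1 = 9.0138 → taut
cable 2: L_2 = ‖A_2−P‖ = 8.5000;  C_2 = 9.7056 → slack
cable 3: L_3 = ‖A_3−P‖ = 1.5000;  C_3 = 1.5000 → taut
cable 4: L_4 = ‖A_4−P‖ = 9.0139;  C_4 = 9.0138 → taut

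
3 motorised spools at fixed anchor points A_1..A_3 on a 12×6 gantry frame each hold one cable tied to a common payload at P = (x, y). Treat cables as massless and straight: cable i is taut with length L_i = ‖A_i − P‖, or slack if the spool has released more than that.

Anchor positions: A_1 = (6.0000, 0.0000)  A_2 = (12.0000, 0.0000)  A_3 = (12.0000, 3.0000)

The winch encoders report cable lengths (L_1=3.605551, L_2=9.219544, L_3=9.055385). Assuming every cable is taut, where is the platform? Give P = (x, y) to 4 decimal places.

(3.0000, 2.0000)

each cable: (A_i−P)·(A_i−P) = L_i²; let k_i = ‖A_i‖²−L_i²
k_1 = 36.0000+0.0000−13.0000 = 23.0000
row 1: -12.0000x + 0.0000y = -36.0000  (k_2=59.0000)
row 2: -12.0000x − 6.0000y = -48.0000  (k_3=71.0000)
Cramer on rows 1–2 → x = 3.0000, y = 2.0000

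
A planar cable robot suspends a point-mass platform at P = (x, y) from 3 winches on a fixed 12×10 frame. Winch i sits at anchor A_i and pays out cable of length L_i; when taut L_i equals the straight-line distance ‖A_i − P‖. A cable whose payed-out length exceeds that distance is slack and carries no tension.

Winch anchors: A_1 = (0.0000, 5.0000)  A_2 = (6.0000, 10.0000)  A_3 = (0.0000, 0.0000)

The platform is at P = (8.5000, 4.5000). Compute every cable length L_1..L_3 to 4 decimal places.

(8.5147, 6.0415, 9.6177)

L_1 = √((0.0000−8.5000)² + (5.0000−4.5000)²) = 8.5147
L_2 = √((6.0000−8.5000)² + (10.0000−4.5000)²) = 6.0415
L_3 = √((0.0000−8.5000)² + (0.0000−4.5000)²) = 9.6177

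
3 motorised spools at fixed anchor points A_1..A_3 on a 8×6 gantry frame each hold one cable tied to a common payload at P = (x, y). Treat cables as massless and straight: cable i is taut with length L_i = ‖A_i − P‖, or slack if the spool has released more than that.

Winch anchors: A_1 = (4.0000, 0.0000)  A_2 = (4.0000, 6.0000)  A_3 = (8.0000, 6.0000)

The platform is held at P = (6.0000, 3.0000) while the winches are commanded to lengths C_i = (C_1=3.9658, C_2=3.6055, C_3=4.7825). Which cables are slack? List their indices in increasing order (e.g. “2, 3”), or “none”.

1, 3

i=1: geometric 3.6056 vs commanded 3.9658 ⇒ slack
i=2: geometric 3.6056 vs commanded 3.6055 ⇒ taut
i=3: geometric 3.6056 vs commanded 4.7825 ⇒ slack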